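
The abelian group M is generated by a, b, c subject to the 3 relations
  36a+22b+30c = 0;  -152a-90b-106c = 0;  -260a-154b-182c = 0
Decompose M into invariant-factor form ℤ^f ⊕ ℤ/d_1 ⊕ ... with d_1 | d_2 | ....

rank_ℚ(R)=3; free=3−3=0
SNF(R) diag = [2, 4, 4] → torsion [2, 4, 4]

Answer: M ≅ ℤ/2 ⊕ ℤ/4 ⊕ ℤ/4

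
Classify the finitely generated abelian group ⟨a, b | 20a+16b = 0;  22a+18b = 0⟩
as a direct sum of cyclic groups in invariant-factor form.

rank_ℚ(R)=2; free=2−2=0
SNF(R) diag = [2, 4] → torsion [2, 4]

Answer: M ≅ ℤ/2 ⊕ ℤ/4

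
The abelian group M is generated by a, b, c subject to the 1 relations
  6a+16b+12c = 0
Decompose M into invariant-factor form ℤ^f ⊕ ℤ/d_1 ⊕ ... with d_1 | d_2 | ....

rank_ℚ(R)=1; free=3−1=2
SNF(R) diag = [2] → torsion [2]

Answer: M ≅ ℤ^2 ⊕ ℤ/2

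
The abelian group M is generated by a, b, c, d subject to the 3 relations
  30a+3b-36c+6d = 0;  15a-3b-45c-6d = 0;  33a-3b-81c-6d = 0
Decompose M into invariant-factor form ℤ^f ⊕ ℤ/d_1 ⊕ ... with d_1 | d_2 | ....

rank_ℚ(R)=3; free=4−3=1
SNF(R) diag = [3, 9, 18] → torsion [3, 9, 18]

Answer: M ≅ ℤ^1 ⊕ ℤ/3 ⊕ ℤ/9 ⊕ ℤ/18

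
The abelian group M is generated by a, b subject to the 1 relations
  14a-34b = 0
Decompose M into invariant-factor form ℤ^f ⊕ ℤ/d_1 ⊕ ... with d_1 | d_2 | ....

rank_ℚ(R)=1; free=2−1=1
SNF(R) diag = [2] → torsion [2]

Answer: M ≅ ℤ^1 ⊕ ℤ/2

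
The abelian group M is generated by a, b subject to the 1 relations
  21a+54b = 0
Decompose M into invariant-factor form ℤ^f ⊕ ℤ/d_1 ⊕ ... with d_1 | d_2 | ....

rank_ℚ(R)=1; free=2−1=1
SNF(R) diag = [3] → torsion [3]

Answer: M ≅ ℤ^1 ⊕ ℤ/3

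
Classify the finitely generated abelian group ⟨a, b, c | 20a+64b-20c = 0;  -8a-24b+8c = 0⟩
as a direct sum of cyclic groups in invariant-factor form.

Answer: M ≅ ℤ^1 ⊕ ℤ/4 ⊕ ℤ/8

Derivation:
rank_ℚ(R)=2; free=3−2=1
SNF(R) diag = [4, 8] → torsion [4, 8]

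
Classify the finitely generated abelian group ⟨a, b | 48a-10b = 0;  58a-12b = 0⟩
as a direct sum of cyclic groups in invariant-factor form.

Answer: M ≅ ℤ/2 ⊕ ℤ/2

Derivation:
rank_ℚ(R)=2; free=2−2=0
SNF(R) diag = [2, 2] → torsion [2, 2]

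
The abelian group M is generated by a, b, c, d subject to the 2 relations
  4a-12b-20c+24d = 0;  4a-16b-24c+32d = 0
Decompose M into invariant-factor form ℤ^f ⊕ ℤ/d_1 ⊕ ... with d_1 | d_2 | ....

Answer: M ≅ ℤ^2 ⊕ ℤ/4 ⊕ ℤ/4

Derivation:
rank_ℚ(R)=2; free=4−2=2
SNF(R) diag = [4, 4] → torsion [4, 4]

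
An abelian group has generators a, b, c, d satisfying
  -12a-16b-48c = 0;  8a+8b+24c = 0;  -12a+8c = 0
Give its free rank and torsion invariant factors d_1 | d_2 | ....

Answer: M ≅ ℤ^1 ⊕ ℤ/4 ⊕ ℤ/8 ⊕ ℤ/8

Derivation:
rank_ℚ(R)=3; free=4−3=1
SNF(R) diag = [4, 8, 8] → torsion [4, 8, 8]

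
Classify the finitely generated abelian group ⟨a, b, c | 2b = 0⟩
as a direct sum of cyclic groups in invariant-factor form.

Answer: M ≅ ℤ^2 ⊕ ℤ/2

Derivation:
rank_ℚ(R)=1; free=3−1=2
SNF(R) diag = [2] → torsion [2]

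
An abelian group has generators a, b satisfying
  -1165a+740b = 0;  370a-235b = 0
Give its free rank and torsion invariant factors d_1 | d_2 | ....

rank_ℚ(R)=2; free=2−2=0
SNF(R) diag = [5, 5] → torsion [5, 5]

Answer: M ≅ ℤ/5 ⊕ ℤ/5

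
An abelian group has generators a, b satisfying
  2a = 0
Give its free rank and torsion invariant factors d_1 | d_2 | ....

rank_ℚ(R)=1; free=2−1=1
SNF(R) diag = [2] → torsion [2]

Answer: M ≅ ℤ^1 ⊕ ℤ/2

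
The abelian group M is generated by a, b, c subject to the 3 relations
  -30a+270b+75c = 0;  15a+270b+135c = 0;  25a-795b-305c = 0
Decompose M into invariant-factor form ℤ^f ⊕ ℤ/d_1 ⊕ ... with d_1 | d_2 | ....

Answer: M ≅ ℤ/5 ⊕ ℤ/15 ⊕ ℤ/45

Derivation:
rank_ℚ(R)=3; free=3−3=0
SNF(R) diag = [5, 15, 45] → torsion [5, 15, 45]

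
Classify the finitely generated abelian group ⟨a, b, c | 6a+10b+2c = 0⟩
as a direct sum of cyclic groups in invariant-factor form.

rank_ℚ(R)=1; free=3−1=2
SNF(R) diag = [2] → torsion [2]

Answer: M ≅ ℤ^2 ⊕ ℤ/2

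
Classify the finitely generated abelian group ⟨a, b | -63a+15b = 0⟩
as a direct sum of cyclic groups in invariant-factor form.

rank_ℚ(R)=1; free=2−1=1
SNF(R) diag = [3] → torsion [3]

Answer: M ≅ ℤ^1 ⊕ ℤ/3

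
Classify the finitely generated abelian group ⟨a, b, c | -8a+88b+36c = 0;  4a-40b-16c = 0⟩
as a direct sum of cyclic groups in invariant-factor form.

rank_ℚ(R)=2; free=3−2=1
SNF(R) diag = [4, 4] → torsion [4, 4]

Answer: M ≅ ℤ^1 ⊕ ℤ/4 ⊕ ℤ/4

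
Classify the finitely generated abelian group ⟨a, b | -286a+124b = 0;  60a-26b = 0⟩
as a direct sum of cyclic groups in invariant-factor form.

Answer: M ≅ ℤ/2 ⊕ ℤ/2

Derivation:
rank_ℚ(R)=2; free=2−2=0
SNF(R) diag = [2, 2] → torsion [2, 2]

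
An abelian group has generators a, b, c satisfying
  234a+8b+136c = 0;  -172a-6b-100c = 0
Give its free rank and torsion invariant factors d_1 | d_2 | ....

Answer: M ≅ ℤ^1 ⊕ ℤ/2 ⊕ ℤ/2

Derivation:
rank_ℚ(R)=2; free=3−2=1
SNF(R) diag = [2, 2] → torsion [2, 2]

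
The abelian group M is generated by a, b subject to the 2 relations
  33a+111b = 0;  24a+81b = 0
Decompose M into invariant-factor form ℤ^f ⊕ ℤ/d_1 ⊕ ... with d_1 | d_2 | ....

rank_ℚ(R)=2; free=2−2=0
SNF(R) diag = [3, 3] → torsion [3, 3]

Answer: M ≅ ℤ/3 ⊕ ℤ/3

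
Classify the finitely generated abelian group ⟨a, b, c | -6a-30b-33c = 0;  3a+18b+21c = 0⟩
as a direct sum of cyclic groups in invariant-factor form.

Answer: M ≅ ℤ^1 ⊕ ℤ/3 ⊕ ℤ/3

Derivation:
rank_ℚ(R)=2; free=3−2=1
SNF(R) diag = [3, 3] → torsion [3, 3]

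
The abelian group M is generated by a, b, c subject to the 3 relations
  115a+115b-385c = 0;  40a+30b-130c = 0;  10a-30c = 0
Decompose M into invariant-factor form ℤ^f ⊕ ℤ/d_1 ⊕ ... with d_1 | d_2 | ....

Answer: M ≅ ℤ/5 ⊕ ℤ/10 ⊕ ℤ/10

Derivation:
rank_ℚ(R)=3; free=3−3=0
SNF(R) diag = [5, 10, 10] → torsion [5, 10, 10]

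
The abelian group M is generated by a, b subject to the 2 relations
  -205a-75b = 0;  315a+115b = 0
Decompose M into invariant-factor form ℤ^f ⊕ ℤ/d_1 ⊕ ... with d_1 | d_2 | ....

Answer: M ≅ ℤ/5 ⊕ ℤ/10

Derivation:
rank_ℚ(R)=2; free=2−2=0
SNF(R) diag = [5, 10] → torsion [5, 10]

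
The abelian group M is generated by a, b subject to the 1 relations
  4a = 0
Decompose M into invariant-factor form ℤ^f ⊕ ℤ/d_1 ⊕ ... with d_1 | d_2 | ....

rank_ℚ(R)=1; free=2−1=1
SNF(R) diag = [4] → torsion [4]

Answer: M ≅ ℤ^1 ⊕ ℤ/4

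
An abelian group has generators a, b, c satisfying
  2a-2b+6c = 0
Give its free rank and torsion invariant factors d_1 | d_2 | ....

Answer: M ≅ ℤ^2 ⊕ ℤ/2

Derivation:
rank_ℚ(R)=1; free=3−1=2
SNF(R) diag = [2] → torsion [2]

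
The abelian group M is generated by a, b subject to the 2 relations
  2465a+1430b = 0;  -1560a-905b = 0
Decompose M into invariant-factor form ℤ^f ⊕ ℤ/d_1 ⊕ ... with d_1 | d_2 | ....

Answer: M ≅ ℤ/5 ⊕ ℤ/5

Derivation:
rank_ℚ(R)=2; free=2−2=0
SNF(R) diag = [5, 5] → torsion [5, 5]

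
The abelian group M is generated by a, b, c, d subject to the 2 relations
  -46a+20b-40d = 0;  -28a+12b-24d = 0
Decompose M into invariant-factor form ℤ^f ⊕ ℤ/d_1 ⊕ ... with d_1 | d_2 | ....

Answer: M ≅ ℤ^2 ⊕ ℤ/2 ⊕ ℤ/4

Derivation:
rank_ℚ(R)=2; free=4−2=2
SNF(R) diag = [2, 4] → torsion [2, 4]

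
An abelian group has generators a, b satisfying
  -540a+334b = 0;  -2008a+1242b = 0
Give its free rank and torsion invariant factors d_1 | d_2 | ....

Answer: M ≅ ℤ/2 ⊕ ℤ/4

Derivation:
rank_ℚ(R)=2; free=2−2=0
SNF(R) diag = [2, 4] → torsion [2, 4]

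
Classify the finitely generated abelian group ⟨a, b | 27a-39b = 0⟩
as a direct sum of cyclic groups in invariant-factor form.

rank_ℚ(R)=1; free=2−1=1
SNF(R) diag = [3] → torsion [3]

Answer: M ≅ ℤ^1 ⊕ ℤ/3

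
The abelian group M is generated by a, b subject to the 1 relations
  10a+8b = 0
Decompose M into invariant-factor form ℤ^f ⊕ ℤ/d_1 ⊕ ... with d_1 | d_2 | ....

Answer: M ≅ ℤ^1 ⊕ ℤ/2

Derivation:
rank_ℚ(R)=1; free=2−1=1
SNF(R) diag = [2] → torsion [2]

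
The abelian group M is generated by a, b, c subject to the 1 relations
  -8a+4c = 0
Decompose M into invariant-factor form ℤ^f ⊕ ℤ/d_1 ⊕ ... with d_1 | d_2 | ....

Answer: M ≅ ℤ^2 ⊕ ℤ/4

Derivation:
rank_ℚ(R)=1; free=3−1=2
SNF(R) diag = [4] → torsion [4]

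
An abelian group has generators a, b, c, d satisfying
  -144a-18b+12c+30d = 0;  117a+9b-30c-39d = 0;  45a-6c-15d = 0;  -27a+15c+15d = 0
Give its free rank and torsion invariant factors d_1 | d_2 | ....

rank_ℚ(R)=4; free=4−4=0
SNF(R) diag = [3, 9, 9, 18] → torsion [3, 9, 9, 18]

Answer: M ≅ ℤ/3 ⊕ ℤ/9 ⊕ ℤ/9 ⊕ ℤ/18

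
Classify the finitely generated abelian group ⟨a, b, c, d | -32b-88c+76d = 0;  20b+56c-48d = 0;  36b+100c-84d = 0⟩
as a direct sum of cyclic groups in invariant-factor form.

Answer: M ≅ ℤ^1 ⊕ ℤ/4 ⊕ ℤ/4 ⊕ ℤ/4

Derivation:
rank_ℚ(R)=3; free=4−3=1
SNF(R) diag = [4, 4, 4] → torsion [4, 4, 4]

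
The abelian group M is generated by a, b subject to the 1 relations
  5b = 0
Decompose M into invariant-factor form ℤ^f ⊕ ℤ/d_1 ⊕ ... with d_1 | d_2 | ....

rank_ℚ(R)=1; free=2−1=1
SNF(R) diag = [5] → torsion [5]

Answer: M ≅ ℤ^1 ⊕ ℤ/5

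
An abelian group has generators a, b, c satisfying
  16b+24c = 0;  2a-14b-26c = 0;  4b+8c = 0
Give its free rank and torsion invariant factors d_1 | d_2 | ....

Answer: M ≅ ℤ/2 ⊕ ℤ/4 ⊕ ℤ/8

Derivation:
rank_ℚ(R)=3; free=3−3=0
SNF(R) diag = [2, 4, 8] → torsion [2, 4, 8]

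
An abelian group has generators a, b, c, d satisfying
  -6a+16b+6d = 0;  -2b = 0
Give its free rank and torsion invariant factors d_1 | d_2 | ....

Answer: M ≅ ℤ^2 ⊕ ℤ/2 ⊕ ℤ/6

Derivation:
rank_ℚ(R)=2; free=4−2=2
SNF(R) diag = [2, 6] → torsion [2, 6]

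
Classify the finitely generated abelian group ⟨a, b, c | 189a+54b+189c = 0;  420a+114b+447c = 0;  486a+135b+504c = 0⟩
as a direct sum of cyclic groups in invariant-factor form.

rank_ℚ(R)=3; free=3−3=0
SNF(R) diag = [3, 9, 27] → torsion [3, 9, 27]

Answer: M ≅ ℤ/3 ⊕ ℤ/9 ⊕ ℤ/27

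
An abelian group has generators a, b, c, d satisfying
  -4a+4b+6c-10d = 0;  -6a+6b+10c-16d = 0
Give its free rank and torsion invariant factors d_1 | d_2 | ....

Answer: M ≅ ℤ^2 ⊕ ℤ/2 ⊕ ℤ/2

Derivation:
rank_ℚ(R)=2; free=4−2=2
SNF(R) diag = [2, 2] → torsion [2, 2]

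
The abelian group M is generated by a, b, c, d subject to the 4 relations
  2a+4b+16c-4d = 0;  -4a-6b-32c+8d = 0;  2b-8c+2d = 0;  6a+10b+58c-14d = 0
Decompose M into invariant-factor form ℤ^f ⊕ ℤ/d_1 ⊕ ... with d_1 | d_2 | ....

rank_ℚ(R)=4; free=4−4=0
SNF(R) diag = [2, 2, 2, 2] → torsion [2, 2, 2, 2]

Answer: M ≅ ℤ/2 ⊕ ℤ/2 ⊕ ℤ/2 ⊕ ℤ/2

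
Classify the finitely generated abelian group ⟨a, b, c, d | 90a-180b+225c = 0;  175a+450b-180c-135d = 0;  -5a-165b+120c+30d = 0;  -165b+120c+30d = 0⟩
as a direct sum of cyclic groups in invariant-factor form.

Answer: M ≅ ℤ/5 ⊕ ℤ/15 ⊕ ℤ/45 ⊕ ℤ/45

Derivation:
rank_ℚ(R)=4; free=4−4=0
SNF(R) diag = [5, 15, 45, 45] → torsion [5, 15, 45, 45]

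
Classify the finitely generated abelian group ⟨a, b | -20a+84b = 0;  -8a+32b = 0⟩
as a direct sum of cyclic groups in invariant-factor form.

Answer: M ≅ ℤ/4 ⊕ ℤ/8

Derivation:
rank_ℚ(R)=2; free=2−2=0
SNF(R) diag = [4, 8] → torsion [4, 8]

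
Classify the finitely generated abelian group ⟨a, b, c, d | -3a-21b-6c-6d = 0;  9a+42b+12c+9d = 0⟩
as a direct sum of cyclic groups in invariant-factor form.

Answer: M ≅ ℤ^2 ⊕ ℤ/3 ⊕ ℤ/3

Derivation:
rank_ℚ(R)=2; free=4−2=2
SNF(R) diag = [3, 3] → torsion [3, 3]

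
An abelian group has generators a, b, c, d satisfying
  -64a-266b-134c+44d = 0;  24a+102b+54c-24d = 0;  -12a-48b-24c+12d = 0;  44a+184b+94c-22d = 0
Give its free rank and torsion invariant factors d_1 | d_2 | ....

rank_ℚ(R)=4; free=4−4=0
SNF(R) diag = [2, 6, 12, 24] → torsion [2, 6, 12, 24]

Answer: M ≅ ℤ/2 ⊕ ℤ/6 ⊕ ℤ/12 ⊕ ℤ/24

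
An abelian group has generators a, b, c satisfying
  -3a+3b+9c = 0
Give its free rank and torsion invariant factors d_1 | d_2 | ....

rank_ℚ(R)=1; free=3−1=2
SNF(R) diag = [3] → torsion [3]

Answer: M ≅ ℤ^2 ⊕ ℤ/3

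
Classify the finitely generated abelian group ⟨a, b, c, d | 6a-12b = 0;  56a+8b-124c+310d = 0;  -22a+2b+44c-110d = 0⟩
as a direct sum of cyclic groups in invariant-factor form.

Answer: M ≅ ℤ^1 ⊕ ℤ/2 ⊕ ℤ/6 ⊕ ℤ/18

Derivation:
rank_ℚ(R)=3; free=4−3=1
SNF(R) diag = [2, 6, 18] → torsion [2, 6, 18]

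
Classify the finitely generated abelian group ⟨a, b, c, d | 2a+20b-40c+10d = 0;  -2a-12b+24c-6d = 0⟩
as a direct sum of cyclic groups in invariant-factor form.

rank_ℚ(R)=2; free=4−2=2
SNF(R) diag = [2, 4] → torsion [2, 4]

Answer: M ≅ ℤ^2 ⊕ ℤ/2 ⊕ ℤ/4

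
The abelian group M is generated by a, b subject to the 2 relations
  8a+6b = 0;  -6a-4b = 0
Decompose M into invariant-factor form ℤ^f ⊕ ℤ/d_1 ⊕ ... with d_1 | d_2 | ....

rank_ℚ(R)=2; free=2−2=0
SNF(R) diag = [2, 2] → torsion [2, 2]

Answer: M ≅ ℤ/2 ⊕ ℤ/2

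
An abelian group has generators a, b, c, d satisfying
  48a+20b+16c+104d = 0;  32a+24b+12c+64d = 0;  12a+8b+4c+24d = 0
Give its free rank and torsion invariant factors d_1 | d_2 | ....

Answer: M ≅ ℤ^1 ⊕ ℤ/4 ⊕ ℤ/4 ⊕ ℤ/4

Derivation:
rank_ℚ(R)=3; free=4−3=1
SNF(R) diag = [4, 4, 4] → torsion [4, 4, 4]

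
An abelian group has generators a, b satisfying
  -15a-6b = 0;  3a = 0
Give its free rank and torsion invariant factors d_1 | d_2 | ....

Answer: M ≅ ℤ/3 ⊕ ℤ/6

Derivation:
rank_ℚ(R)=2; free=2−2=0
SNF(R) diag = [3, 6] → torsion [3, 6]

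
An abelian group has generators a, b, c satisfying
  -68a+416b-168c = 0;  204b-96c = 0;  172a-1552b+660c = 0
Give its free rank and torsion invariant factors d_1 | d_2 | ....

rank_ℚ(R)=3; free=3−3=0
SNF(R) diag = [4, 12, 36] → torsion [4, 12, 36]

Answer: M ≅ ℤ/4 ⊕ ℤ/12 ⊕ ℤ/36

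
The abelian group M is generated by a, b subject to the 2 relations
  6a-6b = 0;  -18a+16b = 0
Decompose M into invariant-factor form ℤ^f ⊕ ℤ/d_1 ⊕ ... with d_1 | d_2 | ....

Answer: M ≅ ℤ/2 ⊕ ℤ/6

Derivation:
rank_ℚ(R)=2; free=2−2=0
SNF(R) diag = [2, 6] → torsion [2, 6]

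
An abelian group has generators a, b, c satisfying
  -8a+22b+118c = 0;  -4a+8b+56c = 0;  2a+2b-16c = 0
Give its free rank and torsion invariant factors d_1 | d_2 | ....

rank_ℚ(R)=3; free=3−3=0
SNF(R) diag = [2, 6, 12] → torsion [2, 6, 12]

Answer: M ≅ ℤ/2 ⊕ ℤ/6 ⊕ ℤ/12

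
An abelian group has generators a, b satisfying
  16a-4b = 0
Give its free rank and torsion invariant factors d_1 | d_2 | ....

rank_ℚ(R)=1; free=2−1=1
SNF(R) diag = [4] → torsion [4]

Answer: M ≅ ℤ^1 ⊕ ℤ/4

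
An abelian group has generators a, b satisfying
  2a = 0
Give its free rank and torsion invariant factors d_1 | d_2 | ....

Answer: M ≅ ℤ^1 ⊕ ℤ/2

Derivation:
rank_ℚ(R)=1; free=2−1=1
SNF(R) diag = [2] → torsion [2]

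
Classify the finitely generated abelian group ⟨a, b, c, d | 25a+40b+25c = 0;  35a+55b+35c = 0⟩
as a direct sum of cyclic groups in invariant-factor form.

Answer: M ≅ ℤ^2 ⊕ ℤ/5 ⊕ ℤ/5

Derivation:
rank_ℚ(R)=2; free=4−2=2
SNF(R) diag = [5, 5] → torsion [5, 5]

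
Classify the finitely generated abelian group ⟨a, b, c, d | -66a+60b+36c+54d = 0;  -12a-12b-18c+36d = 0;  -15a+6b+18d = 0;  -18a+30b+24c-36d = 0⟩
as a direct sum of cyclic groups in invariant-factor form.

rank_ℚ(R)=4; free=4−4=0
SNF(R) diag = [3, 6, 6, 18] → torsion [3, 6, 6, 18]

Answer: M ≅ ℤ/3 ⊕ ℤ/6 ⊕ ℤ/6 ⊕ ℤ/18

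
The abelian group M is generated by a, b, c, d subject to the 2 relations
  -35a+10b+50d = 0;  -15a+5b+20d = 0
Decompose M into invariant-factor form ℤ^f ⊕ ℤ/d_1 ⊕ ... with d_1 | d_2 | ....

Answer: M ≅ ℤ^2 ⊕ ℤ/5 ⊕ ℤ/5

Derivation:
rank_ℚ(R)=2; free=4−2=2
SNF(R) diag = [5, 5] → torsion [5, 5]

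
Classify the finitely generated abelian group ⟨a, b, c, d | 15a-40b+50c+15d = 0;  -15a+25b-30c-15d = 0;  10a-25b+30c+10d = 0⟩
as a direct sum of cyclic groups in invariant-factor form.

Answer: M ≅ ℤ^1 ⊕ ℤ/5 ⊕ ℤ/5 ⊕ ℤ/10

Derivation:
rank_ℚ(R)=3; free=4−3=1
SNF(R) diag = [5, 5, 10] → torsion [5, 5, 10]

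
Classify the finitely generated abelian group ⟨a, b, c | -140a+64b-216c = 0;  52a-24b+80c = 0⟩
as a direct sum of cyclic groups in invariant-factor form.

rank_ℚ(R)=2; free=3−2=1
SNF(R) diag = [4, 8] → torsion [4, 8]

Answer: M ≅ ℤ^1 ⊕ ℤ/4 ⊕ ℤ/8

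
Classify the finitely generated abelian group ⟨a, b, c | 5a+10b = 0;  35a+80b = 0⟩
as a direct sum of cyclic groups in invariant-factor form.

rank_ℚ(R)=2; free=3−2=1
SNF(R) diag = [5, 10] → torsion [5, 10]

Answer: M ≅ ℤ^1 ⊕ ℤ/5 ⊕ ℤ/10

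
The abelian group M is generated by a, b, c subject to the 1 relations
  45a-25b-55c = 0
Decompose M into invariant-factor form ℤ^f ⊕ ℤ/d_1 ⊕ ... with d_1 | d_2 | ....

rank_ℚ(R)=1; free=3−1=2
SNF(R) diag = [5] → torsion [5]

Answer: M ≅ ℤ^2 ⊕ ℤ/5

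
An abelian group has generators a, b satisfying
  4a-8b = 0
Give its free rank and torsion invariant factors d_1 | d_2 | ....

rank_ℚ(R)=1; free=2−1=1
SNF(R) diag = [4] → torsion [4]

Answer: M ≅ ℤ^1 ⊕ ℤ/4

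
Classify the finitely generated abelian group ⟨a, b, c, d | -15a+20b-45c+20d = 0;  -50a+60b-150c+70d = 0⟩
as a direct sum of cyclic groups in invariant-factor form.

rank_ℚ(R)=2; free=4−2=2
SNF(R) diag = [5, 10] → torsion [5, 10]

Answer: M ≅ ℤ^2 ⊕ ℤ/5 ⊕ ℤ/10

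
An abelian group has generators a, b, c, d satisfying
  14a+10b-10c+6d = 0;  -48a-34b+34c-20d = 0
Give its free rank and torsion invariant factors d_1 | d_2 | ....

Answer: M ≅ ℤ^2 ⊕ ℤ/2 ⊕ ℤ/2

Derivation:
rank_ℚ(R)=2; free=4−2=2
SNF(R) diag = [2, 2] → torsion [2, 2]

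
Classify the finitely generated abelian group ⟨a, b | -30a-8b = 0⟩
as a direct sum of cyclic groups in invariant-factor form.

rank_ℚ(R)=1; free=2−1=1
SNF(R) diag = [2] → torsion [2]

Answer: M ≅ ℤ^1 ⊕ ℤ/2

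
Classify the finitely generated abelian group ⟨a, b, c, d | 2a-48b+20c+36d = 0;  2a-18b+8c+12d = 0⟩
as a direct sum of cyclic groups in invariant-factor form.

rank_ℚ(R)=2; free=4−2=2
SNF(R) diag = [2, 6] → torsion [2, 6]

Answer: M ≅ ℤ^2 ⊕ ℤ/2 ⊕ ℤ/6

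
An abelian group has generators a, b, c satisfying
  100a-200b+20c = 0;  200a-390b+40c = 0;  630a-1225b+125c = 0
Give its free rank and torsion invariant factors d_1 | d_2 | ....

Answer: M ≅ ℤ/5 ⊕ ℤ/10 ⊕ ℤ/20

Derivation:
rank_ℚ(R)=3; free=3−3=0
SNF(R) diag = [5, 10, 20] → torsion [5, 10, 20]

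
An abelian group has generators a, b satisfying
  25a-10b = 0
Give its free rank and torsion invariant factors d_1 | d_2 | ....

Answer: M ≅ ℤ^1 ⊕ ℤ/5

Derivation:
rank_ℚ(R)=1; free=2−1=1
SNF(R) diag = [5] → torsion [5]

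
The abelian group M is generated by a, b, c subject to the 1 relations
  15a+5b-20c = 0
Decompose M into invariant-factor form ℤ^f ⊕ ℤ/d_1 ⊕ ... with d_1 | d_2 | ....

rank_ℚ(R)=1; free=3−1=2
SNF(R) diag = [5] → torsion [5]

Answer: M ≅ ℤ^2 ⊕ ℤ/5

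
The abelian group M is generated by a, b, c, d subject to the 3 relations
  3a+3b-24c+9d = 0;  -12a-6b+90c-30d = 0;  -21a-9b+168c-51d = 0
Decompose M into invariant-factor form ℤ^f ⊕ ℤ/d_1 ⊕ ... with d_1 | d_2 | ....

Answer: M ≅ ℤ^1 ⊕ ℤ/3 ⊕ ℤ/6 ⊕ ℤ/12

Derivation:
rank_ℚ(R)=3; free=4−3=1
SNF(R) diag = [3, 6, 12] → torsion [3, 6, 12]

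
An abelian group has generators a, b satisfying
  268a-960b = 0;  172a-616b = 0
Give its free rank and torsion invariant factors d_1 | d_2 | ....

Answer: M ≅ ℤ/4 ⊕ ℤ/8

Derivation:
rank_ℚ(R)=2; free=2−2=0
SNF(R) diag = [4, 8] → torsion [4, 8]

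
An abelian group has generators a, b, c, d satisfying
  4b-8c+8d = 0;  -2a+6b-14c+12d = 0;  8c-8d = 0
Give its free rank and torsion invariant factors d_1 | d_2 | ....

rank_ℚ(R)=3; free=4−3=1
SNF(R) diag = [2, 4, 8] → torsion [2, 4, 8]

Answer: M ≅ ℤ^1 ⊕ ℤ/2 ⊕ ℤ/4 ⊕ ℤ/8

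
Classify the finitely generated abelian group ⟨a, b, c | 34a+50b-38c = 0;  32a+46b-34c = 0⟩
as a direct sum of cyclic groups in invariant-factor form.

Answer: M ≅ ℤ^1 ⊕ ℤ/2 ⊕ ℤ/6

Derivation:
rank_ℚ(R)=2; free=3−2=1
SNF(R) diag = [2, 6] → torsion [2, 6]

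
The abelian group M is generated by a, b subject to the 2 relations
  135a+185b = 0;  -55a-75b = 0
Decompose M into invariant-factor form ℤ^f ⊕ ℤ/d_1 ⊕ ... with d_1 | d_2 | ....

rank_ℚ(R)=2; free=2−2=0
SNF(R) diag = [5, 10] → torsion [5, 10]

Answer: M ≅ ℤ/5 ⊕ ℤ/10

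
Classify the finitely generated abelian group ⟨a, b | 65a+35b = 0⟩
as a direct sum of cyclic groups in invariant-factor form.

rank_ℚ(R)=1; free=2−1=1
SNF(R) diag = [5] → torsion [5]

Answer: M ≅ ℤ^1 ⊕ ℤ/5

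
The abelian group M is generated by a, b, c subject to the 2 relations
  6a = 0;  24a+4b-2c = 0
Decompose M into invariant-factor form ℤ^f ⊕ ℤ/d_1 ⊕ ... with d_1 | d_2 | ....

rank_ℚ(R)=2; free=3−2=1
SNF(R) diag = [2, 6] → torsion [2, 6]

Answer: M ≅ ℤ^1 ⊕ ℤ/2 ⊕ ℤ/6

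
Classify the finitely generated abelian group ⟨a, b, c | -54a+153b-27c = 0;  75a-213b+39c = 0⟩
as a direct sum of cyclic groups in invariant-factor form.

Answer: M ≅ ℤ^1 ⊕ ℤ/3 ⊕ ℤ/9

Derivation:
rank_ℚ(R)=2; free=3−2=1
SNF(R) diag = [3, 9] → torsion [3, 9]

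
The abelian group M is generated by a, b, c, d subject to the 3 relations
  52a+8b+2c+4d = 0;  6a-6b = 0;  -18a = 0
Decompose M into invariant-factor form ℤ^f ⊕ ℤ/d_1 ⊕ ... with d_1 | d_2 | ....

rank_ℚ(R)=3; free=4−3=1
SNF(R) diag = [2, 6, 18] → torsion [2, 6, 18]

Answer: M ≅ ℤ^1 ⊕ ℤ/2 ⊕ ℤ/6 ⊕ ℤ/18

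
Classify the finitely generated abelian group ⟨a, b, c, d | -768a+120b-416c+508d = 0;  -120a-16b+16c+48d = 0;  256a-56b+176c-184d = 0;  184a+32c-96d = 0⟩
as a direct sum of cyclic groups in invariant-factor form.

Answer: M ≅ ℤ/4 ⊕ ℤ/8 ⊕ ℤ/8 ⊕ ℤ/16

Derivation:
rank_ℚ(R)=4; free=4−4=0
SNF(R) diag = [4, 8, 8, 16] → torsion [4, 8, 8, 16]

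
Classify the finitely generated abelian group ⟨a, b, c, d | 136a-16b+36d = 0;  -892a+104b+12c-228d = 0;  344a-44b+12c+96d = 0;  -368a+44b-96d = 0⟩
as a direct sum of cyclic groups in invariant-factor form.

rank_ℚ(R)=4; free=4−4=0
SNF(R) diag = [4, 4, 12, 12] → torsion [4, 4, 12, 12]

Answer: M ≅ ℤ/4 ⊕ ℤ/4 ⊕ ℤ/12 ⊕ ℤ/12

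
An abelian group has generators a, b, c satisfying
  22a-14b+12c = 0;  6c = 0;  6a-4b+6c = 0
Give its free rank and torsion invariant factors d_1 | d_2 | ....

Answer: M ≅ ℤ/2 ⊕ ℤ/2 ⊕ ℤ/6

Derivation:
rank_ℚ(R)=3; free=3−3=0
SNF(R) diag = [2, 2, 6] → torsion [2, 2, 6]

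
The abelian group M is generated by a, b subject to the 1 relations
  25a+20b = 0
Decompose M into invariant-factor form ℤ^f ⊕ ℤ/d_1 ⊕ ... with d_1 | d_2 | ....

rank_ℚ(R)=1; free=2−1=1
SNF(R) diag = [5] → torsion [5]

Answer: M ≅ ℤ^1 ⊕ ℤ/5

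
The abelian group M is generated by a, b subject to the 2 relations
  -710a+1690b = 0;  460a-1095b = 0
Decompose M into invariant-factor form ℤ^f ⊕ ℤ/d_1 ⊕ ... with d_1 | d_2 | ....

rank_ℚ(R)=2; free=2−2=0
SNF(R) diag = [5, 10] → torsion [5, 10]

Answer: M ≅ ℤ/5 ⊕ ℤ/10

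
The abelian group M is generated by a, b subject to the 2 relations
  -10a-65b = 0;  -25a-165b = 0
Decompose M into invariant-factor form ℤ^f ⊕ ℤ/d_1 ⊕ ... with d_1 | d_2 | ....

Answer: M ≅ ℤ/5 ⊕ ℤ/5

Derivation:
rank_ℚ(R)=2; free=2−2=0
SNF(R) diag = [5, 5] → torsion [5, 5]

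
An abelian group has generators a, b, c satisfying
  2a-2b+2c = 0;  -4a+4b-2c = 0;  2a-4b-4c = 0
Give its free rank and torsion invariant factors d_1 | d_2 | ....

rank_ℚ(R)=3; free=3−3=0
SNF(R) diag = [2, 2, 2] → torsion [2, 2, 2]

Answer: M ≅ ℤ/2 ⊕ ℤ/2 ⊕ ℤ/2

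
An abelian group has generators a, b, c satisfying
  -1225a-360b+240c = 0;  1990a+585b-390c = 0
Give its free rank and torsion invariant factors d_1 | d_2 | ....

rank_ℚ(R)=2; free=3−2=1
SNF(R) diag = [5, 15] → torsion [5, 15]

Answer: M ≅ ℤ^1 ⊕ ℤ/5 ⊕ ℤ/15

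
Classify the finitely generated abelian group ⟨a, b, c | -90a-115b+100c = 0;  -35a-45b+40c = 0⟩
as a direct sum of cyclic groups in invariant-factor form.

Answer: M ≅ ℤ^1 ⊕ ℤ/5 ⊕ ℤ/5

Derivation:
rank_ℚ(R)=2; free=3−2=1
SNF(R) diag = [5, 5] → torsion [5, 5]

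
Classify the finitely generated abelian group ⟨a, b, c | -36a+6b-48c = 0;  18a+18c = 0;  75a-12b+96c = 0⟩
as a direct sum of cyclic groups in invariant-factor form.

Answer: M ≅ ℤ/3 ⊕ ℤ/6 ⊕ ℤ/18

Derivation:
rank_ℚ(R)=3; free=3−3=0
SNF(R) diag = [3, 6, 18] → torsion [3, 6, 18]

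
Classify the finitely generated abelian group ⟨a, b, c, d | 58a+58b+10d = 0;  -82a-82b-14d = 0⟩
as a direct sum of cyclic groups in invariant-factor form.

Answer: M ≅ ℤ^2 ⊕ ℤ/2 ⊕ ℤ/4

Derivation:
rank_ℚ(R)=2; free=4−2=2
SNF(R) diag = [2, 4] → torsion [2, 4]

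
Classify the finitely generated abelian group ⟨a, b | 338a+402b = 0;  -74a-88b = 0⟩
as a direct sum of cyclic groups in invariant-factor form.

rank_ℚ(R)=2; free=2−2=0
SNF(R) diag = [2, 2] → torsion [2, 2]

Answer: M ≅ ℤ/2 ⊕ ℤ/2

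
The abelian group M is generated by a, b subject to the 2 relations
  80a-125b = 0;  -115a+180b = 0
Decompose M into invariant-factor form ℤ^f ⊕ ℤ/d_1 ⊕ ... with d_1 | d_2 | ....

Answer: M ≅ ℤ/5 ⊕ ℤ/5

Derivation:
rank_ℚ(R)=2; free=2−2=0
SNF(R) diag = [5, 5] → torsion [5, 5]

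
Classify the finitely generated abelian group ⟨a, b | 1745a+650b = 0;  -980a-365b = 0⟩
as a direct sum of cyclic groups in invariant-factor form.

Answer: M ≅ ℤ/5 ⊕ ℤ/15

Derivation:
rank_ℚ(R)=2; free=2−2=0
SNF(R) diag = [5, 15] → torsion [5, 15]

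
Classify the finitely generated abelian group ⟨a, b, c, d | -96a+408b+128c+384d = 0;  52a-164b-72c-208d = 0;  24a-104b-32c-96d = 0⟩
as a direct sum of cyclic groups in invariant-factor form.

rank_ℚ(R)=3; free=4−3=1
SNF(R) diag = [4, 8, 16] → torsion [4, 8, 16]

Answer: M ≅ ℤ^1 ⊕ ℤ/4 ⊕ ℤ/8 ⊕ ℤ/16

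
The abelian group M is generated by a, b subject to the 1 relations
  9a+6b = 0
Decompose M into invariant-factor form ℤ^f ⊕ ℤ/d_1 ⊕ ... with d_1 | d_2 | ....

rank_ℚ(R)=1; free=2−1=1
SNF(R) diag = [3] → torsion [3]

Answer: M ≅ ℤ^1 ⊕ ℤ/3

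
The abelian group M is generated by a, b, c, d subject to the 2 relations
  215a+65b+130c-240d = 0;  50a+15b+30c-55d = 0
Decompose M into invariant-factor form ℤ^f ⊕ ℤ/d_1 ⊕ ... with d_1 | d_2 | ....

Answer: M ≅ ℤ^2 ⊕ ℤ/5 ⊕ ℤ/5

Derivation:
rank_ℚ(R)=2; free=4−2=2
SNF(R) diag = [5, 5] → torsion [5, 5]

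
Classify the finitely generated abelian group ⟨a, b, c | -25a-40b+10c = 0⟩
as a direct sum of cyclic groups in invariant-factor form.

Answer: M ≅ ℤ^2 ⊕ ℤ/5

Derivation:
rank_ℚ(R)=1; free=3−1=2
SNF(R) diag = [5] → torsion [5]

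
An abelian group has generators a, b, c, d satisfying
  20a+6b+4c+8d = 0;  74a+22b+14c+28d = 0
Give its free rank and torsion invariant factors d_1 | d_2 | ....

rank_ℚ(R)=2; free=4−2=2
SNF(R) diag = [2, 2] → torsion [2, 2]

Answer: M ≅ ℤ^2 ⊕ ℤ/2 ⊕ ℤ/2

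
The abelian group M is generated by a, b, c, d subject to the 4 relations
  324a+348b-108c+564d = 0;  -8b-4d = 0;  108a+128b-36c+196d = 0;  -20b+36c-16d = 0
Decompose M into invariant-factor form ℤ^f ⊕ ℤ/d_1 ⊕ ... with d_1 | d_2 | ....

Answer: M ≅ ℤ/4 ⊕ ℤ/12 ⊕ ℤ/36 ⊕ ℤ/108

Derivation:
rank_ℚ(R)=4; free=4−4=0
SNF(R) diag = [4, 12, 36, 108] → torsion [4, 12, 36, 108]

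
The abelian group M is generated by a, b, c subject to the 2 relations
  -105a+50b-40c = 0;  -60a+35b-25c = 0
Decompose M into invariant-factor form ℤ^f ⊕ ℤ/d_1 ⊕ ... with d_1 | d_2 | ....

rank_ℚ(R)=2; free=3−2=1
SNF(R) diag = [5, 15] → torsion [5, 15]

Answer: M ≅ ℤ^1 ⊕ ℤ/5 ⊕ ℤ/15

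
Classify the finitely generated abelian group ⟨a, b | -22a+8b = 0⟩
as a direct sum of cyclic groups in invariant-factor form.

Answer: M ≅ ℤ^1 ⊕ ℤ/2

Derivation:
rank_ℚ(R)=1; free=2−1=1
SNF(R) diag = [2] → torsion [2]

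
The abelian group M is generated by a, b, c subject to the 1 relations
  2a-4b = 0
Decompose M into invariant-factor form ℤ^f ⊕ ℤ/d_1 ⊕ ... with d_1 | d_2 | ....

rank_ℚ(R)=1; free=3−1=2
SNF(R) diag = [2] → torsion [2]

Answer: M ≅ ℤ^2 ⊕ ℤ/2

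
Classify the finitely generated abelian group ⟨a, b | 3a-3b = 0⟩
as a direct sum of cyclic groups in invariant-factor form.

rank_ℚ(R)=1; free=2−1=1
SNF(R) diag = [3] → torsion [3]

Answer: M ≅ ℤ^1 ⊕ ℤ/3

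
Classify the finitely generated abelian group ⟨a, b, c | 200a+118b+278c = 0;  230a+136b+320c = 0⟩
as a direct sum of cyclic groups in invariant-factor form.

Answer: M ≅ ℤ^1 ⊕ ℤ/2 ⊕ ℤ/6

Derivation:
rank_ℚ(R)=2; free=3−2=1
SNF(R) diag = [2, 6] → torsion [2, 6]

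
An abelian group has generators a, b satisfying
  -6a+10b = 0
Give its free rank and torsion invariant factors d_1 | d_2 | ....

rank_ℚ(R)=1; free=2−1=1
SNF(R) diag = [2] → torsion [2]

Answer: M ≅ ℤ^1 ⊕ ℤ/2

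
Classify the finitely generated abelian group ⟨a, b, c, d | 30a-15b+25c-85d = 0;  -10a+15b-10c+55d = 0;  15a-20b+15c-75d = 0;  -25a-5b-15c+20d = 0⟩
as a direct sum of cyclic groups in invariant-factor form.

rank_ℚ(R)=4; free=4−4=0
SNF(R) diag = [5, 5, 5, 10] → torsion [5, 5, 5, 10]

Answer: M ≅ ℤ/5 ⊕ ℤ/5 ⊕ ℤ/5 ⊕ ℤ/10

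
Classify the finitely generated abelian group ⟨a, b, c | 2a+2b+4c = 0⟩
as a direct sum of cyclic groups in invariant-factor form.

rank_ℚ(R)=1; free=3−1=2
SNF(R) diag = [2] → torsion [2]

Answer: M ≅ ℤ^2 ⊕ ℤ/2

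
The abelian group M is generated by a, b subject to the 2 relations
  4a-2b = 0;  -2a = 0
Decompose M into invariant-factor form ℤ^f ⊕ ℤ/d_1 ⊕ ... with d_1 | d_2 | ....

Answer: M ≅ ℤ/2 ⊕ ℤ/2

Derivation:
rank_ℚ(R)=2; free=2−2=0
SNF(R) diag = [2, 2] → torsion [2, 2]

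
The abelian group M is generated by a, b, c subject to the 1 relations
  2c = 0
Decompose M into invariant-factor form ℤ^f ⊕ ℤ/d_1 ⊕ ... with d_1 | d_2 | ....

Answer: M ≅ ℤ^2 ⊕ ℤ/2

Derivation:
rank_ℚ(R)=1; free=3−1=2
SNF(R) diag = [2] → torsion [2]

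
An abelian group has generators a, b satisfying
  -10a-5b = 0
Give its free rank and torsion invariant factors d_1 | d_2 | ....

rank_ℚ(R)=1; free=2−1=1
SNF(R) diag = [5] → torsion [5]

Answer: M ≅ ℤ^1 ⊕ ℤ/5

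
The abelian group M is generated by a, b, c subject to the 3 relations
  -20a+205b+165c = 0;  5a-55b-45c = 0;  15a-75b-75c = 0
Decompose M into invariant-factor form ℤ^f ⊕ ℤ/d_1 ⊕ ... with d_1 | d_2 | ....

rank_ℚ(R)=3; free=3−3=0
SNF(R) diag = [5, 15, 30] → torsion [5, 15, 30]

Answer: M ≅ ℤ/5 ⊕ ℤ/15 ⊕ ℤ/30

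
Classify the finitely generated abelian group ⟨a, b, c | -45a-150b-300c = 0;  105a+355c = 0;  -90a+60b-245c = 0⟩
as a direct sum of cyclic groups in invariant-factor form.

Answer: M ≅ ℤ/5 ⊕ ℤ/15 ⊕ ℤ/30

Derivation:
rank_ℚ(R)=3; free=3−3=0
SNF(R) diag = [5, 15, 30] → torsion [5, 15, 30]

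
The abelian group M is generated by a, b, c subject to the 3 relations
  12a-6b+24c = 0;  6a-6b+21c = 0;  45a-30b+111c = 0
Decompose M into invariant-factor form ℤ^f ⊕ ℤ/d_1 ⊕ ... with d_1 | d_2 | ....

rank_ℚ(R)=3; free=3−3=0
SNF(R) diag = [3, 3, 6] → torsion [3, 3, 6]

Answer: M ≅ ℤ/3 ⊕ ℤ/3 ⊕ ℤ/6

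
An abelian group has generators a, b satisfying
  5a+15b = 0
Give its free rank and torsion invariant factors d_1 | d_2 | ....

rank_ℚ(R)=1; free=2−1=1
SNF(R) diag = [5] → torsion [5]

Answer: M ≅ ℤ^1 ⊕ ℤ/5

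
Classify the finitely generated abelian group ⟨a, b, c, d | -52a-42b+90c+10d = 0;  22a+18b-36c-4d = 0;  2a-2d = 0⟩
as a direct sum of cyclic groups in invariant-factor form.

Answer: M ≅ ℤ^1 ⊕ ℤ/2 ⊕ ℤ/6 ⊕ ℤ/18

Derivation:
rank_ℚ(R)=3; free=4−3=1
SNF(R) diag = [2, 6, 18] → torsion [2, 6, 18]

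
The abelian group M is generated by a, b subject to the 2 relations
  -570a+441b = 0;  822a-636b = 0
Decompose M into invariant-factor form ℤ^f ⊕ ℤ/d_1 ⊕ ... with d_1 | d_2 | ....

rank_ℚ(R)=2; free=2−2=0
SNF(R) diag = [3, 6] → torsion [3, 6]

Answer: M ≅ ℤ/3 ⊕ ℤ/6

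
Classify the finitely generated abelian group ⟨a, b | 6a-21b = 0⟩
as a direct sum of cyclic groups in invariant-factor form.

rank_ℚ(R)=1; free=2−1=1
SNF(R) diag = [3] → torsion [3]

Answer: M ≅ ℤ^1 ⊕ ℤ/3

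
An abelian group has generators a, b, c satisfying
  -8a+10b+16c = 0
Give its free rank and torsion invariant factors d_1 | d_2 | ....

Answer: M ≅ ℤ^2 ⊕ ℤ/2

Derivation:
rank_ℚ(R)=1; free=3−1=2
SNF(R) diag = [2] → torsion [2]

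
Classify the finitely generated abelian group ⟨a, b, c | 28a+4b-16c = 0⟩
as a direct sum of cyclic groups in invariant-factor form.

rank_ℚ(R)=1; free=3−1=2
SNF(R) diag = [4] → torsion [4]

Answer: M ≅ ℤ^2 ⊕ ℤ/4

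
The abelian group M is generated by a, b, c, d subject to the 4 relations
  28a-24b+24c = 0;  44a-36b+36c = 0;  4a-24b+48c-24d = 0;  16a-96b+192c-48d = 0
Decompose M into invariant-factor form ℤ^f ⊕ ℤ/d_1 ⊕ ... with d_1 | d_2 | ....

rank_ℚ(R)=4; free=4−4=0
SNF(R) diag = [4, 12, 24, 48] → torsion [4, 12, 24, 48]

Answer: M ≅ ℤ/4 ⊕ ℤ/12 ⊕ ℤ/24 ⊕ ℤ/48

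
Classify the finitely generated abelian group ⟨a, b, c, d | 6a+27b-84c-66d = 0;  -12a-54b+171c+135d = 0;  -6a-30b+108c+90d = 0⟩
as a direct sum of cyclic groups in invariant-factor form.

rank_ℚ(R)=3; free=4−3=1
SNF(R) diag = [3, 3, 6] → torsion [3, 3, 6]

Answer: M ≅ ℤ^1 ⊕ ℤ/3 ⊕ ℤ/3 ⊕ ℤ/6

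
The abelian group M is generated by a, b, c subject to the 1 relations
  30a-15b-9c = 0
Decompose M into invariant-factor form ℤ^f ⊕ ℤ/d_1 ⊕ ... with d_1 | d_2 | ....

rank_ℚ(R)=1; free=3−1=2
SNF(R) diag = [3] → torsion [3]

Answer: M ≅ ℤ^2 ⊕ ℤ/3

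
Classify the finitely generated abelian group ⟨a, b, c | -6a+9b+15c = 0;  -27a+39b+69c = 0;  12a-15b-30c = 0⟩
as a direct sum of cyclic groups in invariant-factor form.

rank_ℚ(R)=3; free=3−3=0
SNF(R) diag = [3, 3, 3] → torsion [3, 3, 3]

Answer: M ≅ ℤ/3 ⊕ ℤ/3 ⊕ ℤ/3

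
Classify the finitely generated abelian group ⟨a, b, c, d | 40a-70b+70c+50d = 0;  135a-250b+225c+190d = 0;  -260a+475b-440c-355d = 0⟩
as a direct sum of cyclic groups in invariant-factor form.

rank_ℚ(R)=3; free=4−3=1
SNF(R) diag = [5, 5, 10] → torsion [5, 5, 10]

Answer: M ≅ ℤ^1 ⊕ ℤ/5 ⊕ ℤ/5 ⊕ ℤ/10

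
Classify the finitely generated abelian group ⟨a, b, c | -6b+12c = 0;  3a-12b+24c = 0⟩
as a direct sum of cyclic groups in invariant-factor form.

Answer: M ≅ ℤ^1 ⊕ ℤ/3 ⊕ ℤ/6

Derivation:
rank_ℚ(R)=2; free=3−2=1
SNF(R) diag = [3, 6] → torsion [3, 6]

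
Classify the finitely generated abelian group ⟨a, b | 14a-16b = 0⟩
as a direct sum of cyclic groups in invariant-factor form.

Answer: M ≅ ℤ^1 ⊕ ℤ/2

Derivation:
rank_ℚ(R)=1; free=2−1=1
SNF(R) diag = [2] → torsion [2]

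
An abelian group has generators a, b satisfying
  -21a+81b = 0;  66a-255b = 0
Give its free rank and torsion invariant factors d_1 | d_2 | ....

rank_ℚ(R)=2; free=2−2=0
SNF(R) diag = [3, 3] → torsion [3, 3]

Answer: M ≅ ℤ/3 ⊕ ℤ/3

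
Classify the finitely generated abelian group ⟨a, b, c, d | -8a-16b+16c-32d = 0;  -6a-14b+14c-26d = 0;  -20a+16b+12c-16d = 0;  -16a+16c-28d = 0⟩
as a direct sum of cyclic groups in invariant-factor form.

rank_ℚ(R)=4; free=4−4=0
SNF(R) diag = [2, 4, 4, 8] → torsion [2, 4, 4, 8]

Answer: M ≅ ℤ/2 ⊕ ℤ/4 ⊕ ℤ/4 ⊕ ℤ/8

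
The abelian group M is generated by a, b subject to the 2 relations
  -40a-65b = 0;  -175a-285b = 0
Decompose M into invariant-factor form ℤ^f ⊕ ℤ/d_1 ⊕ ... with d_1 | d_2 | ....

Answer: M ≅ ℤ/5 ⊕ ℤ/5

Derivation:
rank_ℚ(R)=2; free=2−2=0
SNF(R) diag = [5, 5] → torsion [5, 5]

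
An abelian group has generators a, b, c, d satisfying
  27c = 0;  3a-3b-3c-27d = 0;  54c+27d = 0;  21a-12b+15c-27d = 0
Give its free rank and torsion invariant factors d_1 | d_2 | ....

Answer: M ≅ ℤ/3 ⊕ ℤ/9 ⊕ ℤ/27 ⊕ ℤ/27

Derivation:
rank_ℚ(R)=4; free=4−4=0
SNF(R) diag = [3, 9, 27, 27] → torsion [3, 9, 27, 27]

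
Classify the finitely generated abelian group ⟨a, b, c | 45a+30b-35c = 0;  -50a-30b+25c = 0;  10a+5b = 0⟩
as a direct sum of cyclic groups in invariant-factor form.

Answer: M ≅ ℤ/5 ⊕ ℤ/5 ⊕ ℤ/5

Derivation:
rank_ℚ(R)=3; free=3−3=0
SNF(R) diag = [5, 5, 5] → torsion [5, 5, 5]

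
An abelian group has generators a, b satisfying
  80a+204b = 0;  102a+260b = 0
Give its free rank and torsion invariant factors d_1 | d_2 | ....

Answer: M ≅ ℤ/2 ⊕ ℤ/4

Derivation:
rank_ℚ(R)=2; free=2−2=0
SNF(R) diag = [2, 4] → torsion [2, 4]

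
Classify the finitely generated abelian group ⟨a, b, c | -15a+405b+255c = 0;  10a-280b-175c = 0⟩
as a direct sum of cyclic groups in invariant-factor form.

Answer: M ≅ ℤ^1 ⊕ ℤ/5 ⊕ ℤ/15

Derivation:
rank_ℚ(R)=2; free=3−2=1
SNF(R) diag = [5, 15] → torsion [5, 15]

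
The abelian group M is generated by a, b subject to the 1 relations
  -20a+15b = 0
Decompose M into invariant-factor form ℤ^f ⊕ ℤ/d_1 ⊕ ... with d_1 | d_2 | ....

rank_ℚ(R)=1; free=2−1=1
SNF(R) diag = [5] → torsion [5]

Answer: M ≅ ℤ^1 ⊕ ℤ/5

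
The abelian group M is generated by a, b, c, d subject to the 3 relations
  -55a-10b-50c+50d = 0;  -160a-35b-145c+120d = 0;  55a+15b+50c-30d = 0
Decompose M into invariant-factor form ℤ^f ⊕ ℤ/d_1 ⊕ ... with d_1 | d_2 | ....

Answer: M ≅ ℤ^1 ⊕ ℤ/5 ⊕ ℤ/5 ⊕ ℤ/5

Derivation:
rank_ℚ(R)=3; free=4−3=1
SNF(R) diag = [5, 5, 5] → torsion [5, 5, 5]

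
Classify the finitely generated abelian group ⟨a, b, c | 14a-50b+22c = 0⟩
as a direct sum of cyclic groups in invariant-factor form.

Answer: M ≅ ℤ^2 ⊕ ℤ/2

Derivation:
rank_ℚ(R)=1; free=3−1=2
SNF(R) diag = [2] → torsion [2]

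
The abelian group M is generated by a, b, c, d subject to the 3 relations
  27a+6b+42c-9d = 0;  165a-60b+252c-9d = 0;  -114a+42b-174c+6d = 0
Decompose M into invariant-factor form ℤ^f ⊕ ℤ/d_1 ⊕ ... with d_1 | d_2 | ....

rank_ℚ(R)=3; free=4−3=1
SNF(R) diag = [3, 6, 6] → torsion [3, 6, 6]

Answer: M ≅ ℤ^1 ⊕ ℤ/3 ⊕ ℤ/6 ⊕ ℤ/6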